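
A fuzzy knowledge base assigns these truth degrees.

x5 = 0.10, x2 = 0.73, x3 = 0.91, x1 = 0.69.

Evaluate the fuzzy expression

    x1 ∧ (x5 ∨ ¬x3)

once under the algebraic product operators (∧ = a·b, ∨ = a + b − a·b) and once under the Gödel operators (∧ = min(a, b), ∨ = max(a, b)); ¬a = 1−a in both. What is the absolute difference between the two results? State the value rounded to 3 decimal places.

Under algebraic product:
  ¬x3 = 1 − 0.9100 = 0.0900
  x5 ∨ ¬x3 = a + b − a·b on (0.1000, 0.0900) = 0.1810
  x1 ∧ (x5 ∨ ¬x3) = a·b on (0.6900, 0.1810) = 0.1249
  → value = 0.1249
Under Gödel:
  ¬x3 = 1 − 0.91 = 0.09
  x5 ∨ ¬x3 = max(a, b) on (0.10, 0.09) = 0.10
  x1 ∧ (x5 ∨ ¬x3) = min(a, b) on (0.69, 0.10) = 0.10
  → value = 0.1000
|0.1249 − 0.1000| = 0.025

0.025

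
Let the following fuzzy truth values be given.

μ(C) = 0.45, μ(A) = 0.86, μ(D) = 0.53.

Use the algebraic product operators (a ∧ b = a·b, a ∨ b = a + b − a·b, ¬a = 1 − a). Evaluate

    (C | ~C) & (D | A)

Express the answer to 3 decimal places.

0.703

~C = 1 − 0.4500 = 0.5500
C | ~C = a + b − a·b on (0.4500, 0.5500) = 0.7525
D | A = a + b − a·b on (0.5300, 0.8600) = 0.9342
(C | ~C) & (D | A) = a·b on (0.7525, 0.9342) = 0.7030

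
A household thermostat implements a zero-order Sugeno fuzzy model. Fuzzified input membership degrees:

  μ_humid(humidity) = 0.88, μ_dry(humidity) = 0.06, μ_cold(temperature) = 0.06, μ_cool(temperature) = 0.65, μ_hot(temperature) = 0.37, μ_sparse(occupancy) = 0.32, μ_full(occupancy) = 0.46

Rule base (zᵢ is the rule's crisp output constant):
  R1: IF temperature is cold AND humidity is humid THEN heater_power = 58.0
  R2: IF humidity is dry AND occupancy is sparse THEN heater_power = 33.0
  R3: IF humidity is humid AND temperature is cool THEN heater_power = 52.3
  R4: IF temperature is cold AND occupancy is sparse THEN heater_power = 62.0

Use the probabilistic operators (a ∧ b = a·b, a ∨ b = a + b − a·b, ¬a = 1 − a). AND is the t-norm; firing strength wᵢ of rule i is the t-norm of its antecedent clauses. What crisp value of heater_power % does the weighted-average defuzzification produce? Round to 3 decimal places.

R1 (z=58.0): cold=0.06, humid=0.88; AND[a·b] → w = 0.0528
R2 (z=33.0): dry=0.06, sparse=0.32; AND[a·b] → w = 0.0192
R3 (z=52.3): humid=0.88, cool=0.65; AND[a·b] → w = 0.5720
R4 (z=62.0): cold=0.06, sparse=0.32; AND[a·b] → w = 0.0192
Weighted average = (0.0528·58.0 + 0.0192·33.0 + 0.5720·52.3 + 0.0192·62.0) / (0.0528 + 0.0192 + 0.5720 + 0.0192)
  = 34.8020 / 0.6632 = 52.476

52.476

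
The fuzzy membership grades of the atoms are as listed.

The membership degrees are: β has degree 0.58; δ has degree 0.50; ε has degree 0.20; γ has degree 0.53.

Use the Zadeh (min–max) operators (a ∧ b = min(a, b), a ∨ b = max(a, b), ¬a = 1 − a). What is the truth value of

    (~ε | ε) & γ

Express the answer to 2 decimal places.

0.53

~ε = 1 − 0.20 = 0.80
~ε | ε = max(a, b) on (0.80, 0.20) = 0.80
(~ε | ε) & γ = min(a, b) on (0.80, 0.53) = 0.53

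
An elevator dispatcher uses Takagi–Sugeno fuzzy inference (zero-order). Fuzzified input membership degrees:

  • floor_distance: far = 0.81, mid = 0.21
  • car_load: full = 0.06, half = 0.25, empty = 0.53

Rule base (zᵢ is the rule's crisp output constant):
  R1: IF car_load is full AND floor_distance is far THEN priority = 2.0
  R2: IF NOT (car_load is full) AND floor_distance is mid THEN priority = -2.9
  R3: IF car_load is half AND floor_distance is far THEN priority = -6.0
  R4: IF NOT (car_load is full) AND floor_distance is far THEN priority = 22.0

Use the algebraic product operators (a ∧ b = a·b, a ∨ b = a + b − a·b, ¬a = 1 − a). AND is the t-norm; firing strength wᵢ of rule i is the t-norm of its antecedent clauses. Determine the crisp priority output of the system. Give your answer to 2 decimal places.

12.45

R1 (z=2.0): full=0.06, far=0.81; AND[a·b] → w = 0.0486
R2 (z=-2.9): ¬full=1−0.06=0.94, mid=0.21; AND[a·b] → w = 0.1974
R3 (z=-6.0): half=0.25, far=0.81; AND[a·b] → w = 0.2025
R4 (z=22.0): ¬full=1−0.06=0.94, far=0.81; AND[a·b] → w = 0.7614
Weighted average = (0.0486·2.0 + 0.1974·-2.9 + 0.2025·-6.0 + 0.7614·22.0) / (0.0486 + 0.1974 + 0.2025 + 0.7614)
  = 15.0605 / 1.2099 = 12.45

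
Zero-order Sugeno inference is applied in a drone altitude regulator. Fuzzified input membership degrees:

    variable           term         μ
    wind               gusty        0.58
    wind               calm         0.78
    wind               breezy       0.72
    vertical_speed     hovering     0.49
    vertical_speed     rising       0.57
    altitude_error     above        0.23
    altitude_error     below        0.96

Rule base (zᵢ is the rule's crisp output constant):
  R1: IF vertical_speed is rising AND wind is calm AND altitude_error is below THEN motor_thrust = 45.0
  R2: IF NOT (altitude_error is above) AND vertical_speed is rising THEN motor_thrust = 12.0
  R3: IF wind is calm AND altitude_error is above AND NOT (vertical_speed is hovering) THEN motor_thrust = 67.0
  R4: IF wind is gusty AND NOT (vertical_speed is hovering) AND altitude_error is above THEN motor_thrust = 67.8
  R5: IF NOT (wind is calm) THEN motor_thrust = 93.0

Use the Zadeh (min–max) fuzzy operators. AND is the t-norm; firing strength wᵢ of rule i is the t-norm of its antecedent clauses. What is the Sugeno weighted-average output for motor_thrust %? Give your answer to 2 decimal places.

R1 (z=45.0): rising=0.57, calm=0.78, below=0.96; AND[min(a, b)] → w = 0.57
R2 (z=12.0): ¬above=1−0.23=0.77, rising=0.57; AND[min(a, b)] → w = 0.57
R3 (z=67.0): calm=0.78, above=0.23, ¬hovering=1−0.49=0.51; AND[min(a, b)] → w = 0.23
R4 (z=67.8): gusty=0.58, ¬hovering=1−0.49=0.51, above=0.23; AND[min(a, b)] → w = 0.23
R5 (z=93.0): ¬calm=1−0.78=0.22 → w = 0.22
Weighted average = (0.57·45.0 + 0.57·12.0 + 0.23·67.0 + 0.23·67.8 + 0.22·93.0) / (0.57 + 0.57 + 0.23 + 0.23 + 0.22)
  = 83.9540 / 1.8200 = 46.13

46.13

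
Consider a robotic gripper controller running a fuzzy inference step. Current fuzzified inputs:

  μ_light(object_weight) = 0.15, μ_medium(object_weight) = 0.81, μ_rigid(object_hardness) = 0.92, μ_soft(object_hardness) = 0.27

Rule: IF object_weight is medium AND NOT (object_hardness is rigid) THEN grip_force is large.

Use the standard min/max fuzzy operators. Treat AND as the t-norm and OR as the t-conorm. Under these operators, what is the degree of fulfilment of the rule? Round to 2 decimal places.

firing strength: medium=0.81, ¬rigid=1−0.92=0.08; AND[min(a, b)] → w = 0.08

0.08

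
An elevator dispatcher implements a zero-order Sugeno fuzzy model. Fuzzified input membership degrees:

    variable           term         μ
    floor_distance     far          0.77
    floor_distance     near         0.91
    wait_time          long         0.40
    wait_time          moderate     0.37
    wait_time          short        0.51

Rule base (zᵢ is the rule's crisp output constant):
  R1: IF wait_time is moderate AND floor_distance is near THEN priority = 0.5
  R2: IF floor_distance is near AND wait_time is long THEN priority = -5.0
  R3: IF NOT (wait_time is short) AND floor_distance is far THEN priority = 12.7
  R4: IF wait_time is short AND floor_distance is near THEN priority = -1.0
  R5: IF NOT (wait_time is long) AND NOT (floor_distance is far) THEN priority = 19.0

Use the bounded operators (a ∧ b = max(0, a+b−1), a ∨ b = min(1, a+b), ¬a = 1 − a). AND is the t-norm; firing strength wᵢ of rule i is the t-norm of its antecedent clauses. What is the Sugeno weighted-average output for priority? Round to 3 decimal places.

R1 (z=0.5): moderate=0.37, near=0.91; AND[max(0, a+b−1)] → w = 0.28
R2 (z=-5.0): near=0.91, long=0.40; AND[max(0, a+b−1)] → w = 0.31
R3 (z=12.7): ¬short=1−0.51=0.49, far=0.77; AND[max(0, a+b−1)] → w = 0.26
R4 (z=-1.0): short=0.51, near=0.91; AND[max(0, a+b−1)] → w = 0.42
R5 (z=19.0): ¬long=1−0.40=0.60, ¬far=1−0.77=0.23; AND[max(0, a+b−1)] → w = 0.00
Weighted average = (0.28·0.5 + 0.31·-5.0 + 0.26·12.7 + 0.42·-1.0 + 0.00·19.0) / (0.28 + 0.31 + 0.26 + 0.42 + 0.00)
  = 1.4720 / 1.2700 = 1.159

1.159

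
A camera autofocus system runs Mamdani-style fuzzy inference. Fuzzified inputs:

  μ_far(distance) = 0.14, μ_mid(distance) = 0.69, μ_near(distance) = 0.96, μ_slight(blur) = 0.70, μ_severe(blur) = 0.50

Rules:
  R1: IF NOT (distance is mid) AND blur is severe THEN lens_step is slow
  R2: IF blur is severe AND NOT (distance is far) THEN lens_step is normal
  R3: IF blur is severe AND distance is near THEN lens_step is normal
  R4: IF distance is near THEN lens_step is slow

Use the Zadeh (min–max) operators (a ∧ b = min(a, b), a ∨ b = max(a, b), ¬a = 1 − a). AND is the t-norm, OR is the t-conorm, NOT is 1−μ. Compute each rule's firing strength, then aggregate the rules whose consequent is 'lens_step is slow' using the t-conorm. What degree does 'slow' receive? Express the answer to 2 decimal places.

R1: ¬mid=1−0.69=0.31, severe=0.50; AND[min(a, b)] → w = 0.31
R2: severe=0.50, ¬far=1−0.14=0.86; AND[min(a, b)] → w = 0.50
R3: severe=0.50, near=0.96; AND[min(a, b)] → w = 0.50
R4: near=0.96 → w = 0.96
Rules with consequent 'slow': {R1, R4} → strengths 0.31, 0.96
Aggregate via t-conorm [max(a, b)]: 0.96

0.96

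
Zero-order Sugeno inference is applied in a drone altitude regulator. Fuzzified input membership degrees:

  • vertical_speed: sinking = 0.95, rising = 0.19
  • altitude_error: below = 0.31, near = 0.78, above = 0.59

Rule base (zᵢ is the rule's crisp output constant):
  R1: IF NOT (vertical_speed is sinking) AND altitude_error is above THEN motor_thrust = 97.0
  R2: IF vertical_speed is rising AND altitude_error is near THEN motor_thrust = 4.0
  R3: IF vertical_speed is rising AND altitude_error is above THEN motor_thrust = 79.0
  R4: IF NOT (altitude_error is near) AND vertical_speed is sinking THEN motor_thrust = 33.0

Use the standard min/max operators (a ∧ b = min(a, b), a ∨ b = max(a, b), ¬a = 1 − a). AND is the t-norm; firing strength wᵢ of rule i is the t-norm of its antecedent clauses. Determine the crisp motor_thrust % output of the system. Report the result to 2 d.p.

42.89

R1 (z=97.0): ¬sinking=1−0.95=0.05, above=0.59; AND[min(a, b)] → w = 0.05
R2 (z=4.0): rising=0.19, near=0.78; AND[min(a, b)] → w = 0.19
R3 (z=79.0): rising=0.19, above=0.59; AND[min(a, b)] → w = 0.19
R4 (z=33.0): ¬near=1−0.78=0.22, sinking=0.95; AND[min(a, b)] → w = 0.22
Weighted average = (0.05·97.0 + 0.19·4.0 + 0.19·79.0 + 0.22·33.0) / (0.05 + 0.19 + 0.19 + 0.22)
  = 27.8800 / 0.6500 = 42.89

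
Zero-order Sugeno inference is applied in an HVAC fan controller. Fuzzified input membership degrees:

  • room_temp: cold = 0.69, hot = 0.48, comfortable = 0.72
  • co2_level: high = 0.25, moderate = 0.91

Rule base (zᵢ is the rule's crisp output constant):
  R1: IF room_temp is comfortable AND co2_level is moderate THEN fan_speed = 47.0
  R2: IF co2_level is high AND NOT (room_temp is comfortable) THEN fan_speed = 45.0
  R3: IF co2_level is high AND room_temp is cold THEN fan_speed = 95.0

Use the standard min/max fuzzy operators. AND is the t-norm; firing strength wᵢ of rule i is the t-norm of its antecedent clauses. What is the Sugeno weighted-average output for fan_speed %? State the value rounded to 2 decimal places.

R1 (z=47.0): comfortable=0.72, moderate=0.91; AND[min(a, b)] → w = 0.72
R2 (z=45.0): high=0.25, ¬comfortable=1−0.72=0.28; AND[min(a, b)] → w = 0.25
R3 (z=95.0): high=0.25, cold=0.69; AND[min(a, b)] → w = 0.25
Weighted average = (0.72·47.0 + 0.25·45.0 + 0.25·95.0) / (0.72 + 0.25 + 0.25)
  = 68.8400 / 1.2200 = 56.43

56.43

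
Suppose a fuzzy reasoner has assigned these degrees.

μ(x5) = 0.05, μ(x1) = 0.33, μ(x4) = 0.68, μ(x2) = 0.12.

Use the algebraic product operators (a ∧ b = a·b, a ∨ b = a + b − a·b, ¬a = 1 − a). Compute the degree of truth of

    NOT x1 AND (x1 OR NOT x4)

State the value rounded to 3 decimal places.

0.365

NOT x1 = 1 − 0.3300 = 0.6700
NOT x4 = 1 − 0.6800 = 0.3200
x1 OR NOT x4 = a + b − a·b on (0.3300, 0.3200) = 0.5444
NOT x1 AND (x1 OR NOT x4) = a·b on (0.6700, 0.5444) = 0.3647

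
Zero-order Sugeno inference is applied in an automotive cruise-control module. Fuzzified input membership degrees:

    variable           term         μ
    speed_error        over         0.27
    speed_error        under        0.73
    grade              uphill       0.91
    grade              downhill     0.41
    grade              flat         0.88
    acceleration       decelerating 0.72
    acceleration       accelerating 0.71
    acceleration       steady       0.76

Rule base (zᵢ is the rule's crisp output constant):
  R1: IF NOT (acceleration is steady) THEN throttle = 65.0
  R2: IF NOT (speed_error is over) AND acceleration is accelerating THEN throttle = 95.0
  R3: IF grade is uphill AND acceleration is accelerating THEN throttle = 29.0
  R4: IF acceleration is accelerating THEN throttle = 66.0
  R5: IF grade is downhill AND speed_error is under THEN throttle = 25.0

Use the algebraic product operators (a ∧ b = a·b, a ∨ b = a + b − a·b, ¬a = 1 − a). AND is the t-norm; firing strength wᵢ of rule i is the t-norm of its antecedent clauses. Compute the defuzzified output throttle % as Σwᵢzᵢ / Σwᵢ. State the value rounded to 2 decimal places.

57.14

R1 (z=65.0): ¬steady=1−0.76=0.24 → w = 0.2400
R2 (z=95.0): ¬over=1−0.27=0.73, accelerating=0.71; AND[a·b] → w = 0.5183
R3 (z=29.0): uphill=0.91, accelerating=0.71; AND[a·b] → w = 0.6461
R4 (z=66.0): accelerating=0.71 → w = 0.7100
R5 (z=25.0): downhill=0.41, under=0.73; AND[a·b] → w = 0.2993
Weighted average = (0.2400·65.0 + 0.5183·95.0 + 0.6461·29.0 + 0.7100·66.0 + 0.2993·25.0) / (0.2400 + 0.5183 + 0.6461 + 0.7100 + 0.2993)
  = 137.9179 / 2.4137 = 57.14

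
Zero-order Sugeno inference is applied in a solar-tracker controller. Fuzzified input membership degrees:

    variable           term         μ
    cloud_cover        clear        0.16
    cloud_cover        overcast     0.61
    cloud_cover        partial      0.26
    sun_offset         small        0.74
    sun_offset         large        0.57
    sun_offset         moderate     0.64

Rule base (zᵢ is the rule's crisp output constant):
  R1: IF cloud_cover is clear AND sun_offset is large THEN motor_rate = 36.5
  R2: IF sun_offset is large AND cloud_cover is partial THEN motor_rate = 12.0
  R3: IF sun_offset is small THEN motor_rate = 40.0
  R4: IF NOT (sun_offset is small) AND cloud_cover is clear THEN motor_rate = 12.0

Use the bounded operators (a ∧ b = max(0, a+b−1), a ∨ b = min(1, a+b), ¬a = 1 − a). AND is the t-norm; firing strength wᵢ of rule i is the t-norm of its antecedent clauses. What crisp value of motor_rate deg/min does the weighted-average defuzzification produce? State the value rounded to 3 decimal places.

R1 (z=36.5): clear=0.16, large=0.57; AND[max(0, a+b−1)] → w = 0.00
R2 (z=12.0): large=0.57, partial=0.26; AND[max(0, a+b−1)] → w = 0.00
R3 (z=40.0): small=0.74 → w = 0.74
R4 (z=12.0): ¬small=1−0.74=0.26, clear=0.16; AND[max(0, a+b−1)] → w = 0.00
Weighted average = (0.00·36.5 + 0.00·12.0 + 0.74·40.0 + 0.00·12.0) / (0.00 + 0.00 + 0.74 + 0.00)
  = 29.6000 / 0.7400 = 40.000

40.000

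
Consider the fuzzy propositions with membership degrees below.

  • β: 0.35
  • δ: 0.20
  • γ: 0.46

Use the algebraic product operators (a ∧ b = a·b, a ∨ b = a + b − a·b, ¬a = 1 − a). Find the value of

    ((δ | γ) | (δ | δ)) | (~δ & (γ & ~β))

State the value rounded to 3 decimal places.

0.790

δ | γ = a + b − a·b on (0.2000, 0.4600) = 0.5680
δ | δ = a + b − a·b on (0.2000, 0.2000) = 0.3600
(δ | γ) | (δ | δ) = a + b − a·b on (0.5680, 0.3600) = 0.7235
~δ = 1 − 0.2000 = 0.8000
~β = 1 − 0.3500 = 0.6500
γ & ~β = a·b on (0.4600, 0.6500) = 0.2990
~δ & (γ & ~β) = a·b on (0.8000, 0.2990) = 0.2392
((δ | γ) | (δ | δ)) | (~δ & (γ & ~β)) = a + b − a·b on (0.7235, 0.2392) = 0.7897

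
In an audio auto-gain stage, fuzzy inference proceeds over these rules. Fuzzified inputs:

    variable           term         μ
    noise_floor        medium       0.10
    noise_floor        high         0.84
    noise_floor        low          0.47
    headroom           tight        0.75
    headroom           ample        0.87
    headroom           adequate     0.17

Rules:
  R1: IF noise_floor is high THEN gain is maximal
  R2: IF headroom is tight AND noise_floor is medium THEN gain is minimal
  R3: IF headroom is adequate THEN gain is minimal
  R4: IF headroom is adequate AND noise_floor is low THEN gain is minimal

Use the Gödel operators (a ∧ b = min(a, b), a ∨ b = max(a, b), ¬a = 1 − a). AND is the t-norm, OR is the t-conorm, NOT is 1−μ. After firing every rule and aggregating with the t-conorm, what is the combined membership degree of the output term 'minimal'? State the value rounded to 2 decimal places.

R1: high=0.84 → w = 0.84
R2: tight=0.75, medium=0.10; AND[min(a, b)] → w = 0.10
R3: adequate=0.17 → w = 0.17
R4: adequate=0.17, low=0.47; AND[min(a, b)] → w = 0.17
Rules with consequent 'minimal': {R2, R3, R4} → strengths 0.10, 0.17, 0.17
Aggregate via t-conorm [max(a, b)]: 0.17

0.17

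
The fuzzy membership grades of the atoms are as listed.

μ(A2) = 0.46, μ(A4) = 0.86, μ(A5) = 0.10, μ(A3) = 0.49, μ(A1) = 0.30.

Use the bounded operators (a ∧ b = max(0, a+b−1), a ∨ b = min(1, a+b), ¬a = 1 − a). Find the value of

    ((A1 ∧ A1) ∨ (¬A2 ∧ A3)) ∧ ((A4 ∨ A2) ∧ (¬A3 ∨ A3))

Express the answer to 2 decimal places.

0.03

A1 ∧ A1 = max(0, a+b−1) on (0.30, 0.30) = 0.00
¬A2 = 1 − 0.46 = 0.54
¬A2 ∧ A3 = max(0, a+b−1) on (0.54, 0.49) = 0.03
(A1 ∧ A1) ∨ (¬A2 ∧ A3) = min(1, a+b) on (0.00, 0.03) = 0.03
A4 ∨ A2 = min(1, a+b) on (0.86, 0.46) = 1.00
¬A3 = 1 − 0.49 = 0.51
¬A3 ∨ A3 = min(1, a+b) on (0.51, 0.49) = 1.00
(A4 ∨ A2) ∧ (¬A3 ∨ A3) = max(0, a+b−1) on (1.00, 1.00) = 1.00
((A1 ∧ A1) ∨ (¬A2 ∧ A3)) ∧ ((A4 ∨ A2) ∧ (¬A3 ∨ A3)) = max(0, a+b−1) on (0.03, 1.00) = 0.03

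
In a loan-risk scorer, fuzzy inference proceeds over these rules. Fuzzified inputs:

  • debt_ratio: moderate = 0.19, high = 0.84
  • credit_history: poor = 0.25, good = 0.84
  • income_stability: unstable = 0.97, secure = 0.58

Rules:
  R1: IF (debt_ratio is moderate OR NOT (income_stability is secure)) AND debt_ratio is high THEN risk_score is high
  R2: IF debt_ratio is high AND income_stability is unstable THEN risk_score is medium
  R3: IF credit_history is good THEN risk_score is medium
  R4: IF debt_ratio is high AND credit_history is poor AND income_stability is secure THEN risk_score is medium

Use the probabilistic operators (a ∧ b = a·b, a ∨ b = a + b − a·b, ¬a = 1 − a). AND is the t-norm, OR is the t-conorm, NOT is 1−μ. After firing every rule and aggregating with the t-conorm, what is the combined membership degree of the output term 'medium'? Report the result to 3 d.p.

0.974

R1: (moderate=0.19 OR ¬secure=1−0.58=0.42) = 0.5302; AND[a·b] with high=0.84 → w = 0.4454
R2: high=0.84, unstable=0.97; AND[a·b] → w = 0.8148
R3: good=0.84 → w = 0.8400
R4: high=0.84, poor=0.25, secure=0.58; AND[a·b] → w = 0.1218
Rules with consequent 'medium': {R2, R3, R4} → strengths 0.8148, 0.8400, 0.1218
Aggregate via t-conorm [a + b − a·b]: 0.9740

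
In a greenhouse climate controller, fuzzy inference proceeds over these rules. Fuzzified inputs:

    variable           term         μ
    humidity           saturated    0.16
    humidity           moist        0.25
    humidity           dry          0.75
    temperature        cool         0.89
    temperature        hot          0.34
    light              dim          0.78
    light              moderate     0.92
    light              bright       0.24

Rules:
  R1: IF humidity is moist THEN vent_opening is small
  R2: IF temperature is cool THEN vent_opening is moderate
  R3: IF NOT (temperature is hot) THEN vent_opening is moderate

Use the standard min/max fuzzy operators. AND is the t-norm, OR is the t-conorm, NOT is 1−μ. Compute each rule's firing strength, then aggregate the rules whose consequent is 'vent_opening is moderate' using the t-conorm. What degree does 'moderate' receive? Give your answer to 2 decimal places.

0.89

R1: moist=0.25 → w = 0.25
R2: cool=0.89 → w = 0.89
R3: ¬hot=1−0.34=0.66 → w = 0.66
Rules with consequent 'moderate': {R2, R3} → strengths 0.89, 0.66
Aggregate via t-conorm [max(a, b)]: 0.89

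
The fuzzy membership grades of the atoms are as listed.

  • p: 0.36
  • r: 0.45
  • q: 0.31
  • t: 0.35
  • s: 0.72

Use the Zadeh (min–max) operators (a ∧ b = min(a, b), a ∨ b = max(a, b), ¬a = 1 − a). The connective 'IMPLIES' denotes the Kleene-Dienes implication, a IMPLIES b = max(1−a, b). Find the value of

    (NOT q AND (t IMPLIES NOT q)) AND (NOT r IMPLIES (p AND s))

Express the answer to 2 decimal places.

NOT q = 1 − 0.31 = 0.69
NOT q = 1 − 0.31 = 0.69
t IMPLIES NOT q  [Kleene-Dienes: max(1−a, b)] with a=0.35, b=0.69 → 0.69
NOT q AND (t IMPLIES NOT q) = min(a, b) on (0.69, 0.69) = 0.69
NOT r = 1 − 0.45 = 0.55
p AND s = min(a, b) on (0.36, 0.72) = 0.36
NOT r IMPLIES (p AND s)  [Kleene-Dienes: max(1−a, b)] with a=0.55, b=0.36 → 0.45
(NOT q AND (t IMPLIES NOT q)) AND (NOT r IMPLIES (p AND s)) = min(a, b) on (0.69, 0.45) = 0.45

0.45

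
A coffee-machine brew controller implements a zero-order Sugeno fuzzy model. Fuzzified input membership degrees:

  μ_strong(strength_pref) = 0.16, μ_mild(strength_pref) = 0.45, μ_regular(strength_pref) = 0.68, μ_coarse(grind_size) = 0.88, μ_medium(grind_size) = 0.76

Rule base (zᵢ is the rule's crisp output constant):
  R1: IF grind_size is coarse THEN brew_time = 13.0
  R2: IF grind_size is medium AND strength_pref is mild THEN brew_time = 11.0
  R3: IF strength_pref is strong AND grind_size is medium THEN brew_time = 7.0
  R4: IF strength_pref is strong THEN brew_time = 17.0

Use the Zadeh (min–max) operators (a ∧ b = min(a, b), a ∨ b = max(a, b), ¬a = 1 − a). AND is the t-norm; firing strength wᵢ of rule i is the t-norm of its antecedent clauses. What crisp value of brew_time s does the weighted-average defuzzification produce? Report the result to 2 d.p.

12.26

R1 (z=13.0): coarse=0.88 → w = 0.88
R2 (z=11.0): medium=0.76, mild=0.45; AND[min(a, b)] → w = 0.45
R3 (z=7.0): strong=0.16, medium=0.76; AND[min(a, b)] → w = 0.16
R4 (z=17.0): strong=0.16 → w = 0.16
Weighted average = (0.88·13.0 + 0.45·11.0 + 0.16·7.0 + 0.16·17.0) / (0.88 + 0.45 + 0.16 + 0.16)
  = 20.2300 / 1.6500 = 12.26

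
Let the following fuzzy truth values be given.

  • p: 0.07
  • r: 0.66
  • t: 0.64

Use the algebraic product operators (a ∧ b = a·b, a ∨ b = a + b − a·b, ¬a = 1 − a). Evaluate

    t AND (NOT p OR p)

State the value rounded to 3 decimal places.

NOT p = 1 − 0.0700 = 0.9300
NOT p OR p = a + b − a·b on (0.9300, 0.0700) = 0.9349
t AND (NOT p OR p) = a·b on (0.6400, 0.9349) = 0.5983

0.598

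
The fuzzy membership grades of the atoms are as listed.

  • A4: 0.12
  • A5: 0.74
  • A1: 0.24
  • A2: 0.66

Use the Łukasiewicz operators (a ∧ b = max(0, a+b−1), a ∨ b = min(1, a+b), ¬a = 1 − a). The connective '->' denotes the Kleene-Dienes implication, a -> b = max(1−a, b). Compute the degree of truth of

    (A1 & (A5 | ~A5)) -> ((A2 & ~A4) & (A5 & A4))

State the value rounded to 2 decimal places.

0.76

~A5 = 1 − 0.74 = 0.26
A5 | ~A5 = min(1, a+b) on (0.74, 0.26) = 1.00
A1 & (A5 | ~A5) = max(0, a+b−1) on (0.24, 1.00) = 0.24
~A4 = 1 − 0.12 = 0.88
A2 & ~A4 = max(0, a+b−1) on (0.66, 0.88) = 0.54
A5 & A4 = max(0, a+b−1) on (0.74, 0.12) = 0.00
(A2 & ~A4) & (A5 & A4) = max(0, a+b−1) on (0.54, 0.00) = 0.00
(A1 & (A5 | ~A5)) -> ((A2 & ~A4) & (A5 & A4))  [Kleene-Dienes: max(1−a, b)] with a=0.24, b=0.00 → 0.76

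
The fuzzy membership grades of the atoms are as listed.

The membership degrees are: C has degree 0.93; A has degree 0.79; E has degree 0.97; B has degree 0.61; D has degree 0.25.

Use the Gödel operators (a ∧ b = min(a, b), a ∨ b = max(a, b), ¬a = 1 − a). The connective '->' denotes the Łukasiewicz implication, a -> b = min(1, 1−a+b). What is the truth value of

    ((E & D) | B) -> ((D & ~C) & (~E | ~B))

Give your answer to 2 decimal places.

0.46

E & D = min(a, b) on (0.97, 0.25) = 0.25
(E & D) | B = max(a, b) on (0.25, 0.61) = 0.61
~C = 1 − 0.93 = 0.07
D & ~C = min(a, b) on (0.25, 0.07) = 0.07
~E = 1 − 0.97 = 0.03
~B = 1 − 0.61 = 0.39
~E | ~B = max(a, b) on (0.03, 0.39) = 0.39
(D & ~C) & (~E | ~B) = min(a, b) on (0.07, 0.39) = 0.07
((E & D) | B) -> ((D & ~C) & (~E | ~B))  [Łukasiewicz: min(1, 1−a+b)] with a=0.61, b=0.07 → 0.46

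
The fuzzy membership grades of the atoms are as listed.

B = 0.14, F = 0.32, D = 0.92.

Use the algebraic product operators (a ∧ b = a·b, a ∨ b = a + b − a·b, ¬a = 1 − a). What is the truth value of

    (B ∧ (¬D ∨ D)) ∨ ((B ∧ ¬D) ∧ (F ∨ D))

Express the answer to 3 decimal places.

0.139

¬D = 1 − 0.9200 = 0.0800
¬D ∨ D = a + b − a·b on (0.0800, 0.9200) = 0.9264
B ∧ (¬D ∨ D) = a·b on (0.1400, 0.9264) = 0.1297
¬D = 1 − 0.9200 = 0.0800
B ∧ ¬D = a·b on (0.1400, 0.0800) = 0.0112
F ∨ D = a + b − a·b on (0.3200, 0.9200) = 0.9456
(B ∧ ¬D) ∧ (F ∨ D) = a·b on (0.0112, 0.9456) = 0.0106
(B ∧ (¬D ∨ D)) ∨ ((B ∧ ¬D) ∧ (F ∨ D)) = a + b − a·b on (0.1297, 0.0106) = 0.1389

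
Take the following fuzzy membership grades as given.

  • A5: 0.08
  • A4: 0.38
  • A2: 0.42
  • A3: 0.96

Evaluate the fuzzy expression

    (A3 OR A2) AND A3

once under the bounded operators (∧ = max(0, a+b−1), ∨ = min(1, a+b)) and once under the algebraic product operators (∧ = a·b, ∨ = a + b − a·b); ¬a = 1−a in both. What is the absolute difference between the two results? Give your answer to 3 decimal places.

0.022

Under bounded:
  A3 OR A2 = min(1, a+b) on (0.96, 0.42) = 1.00
  (A3 OR A2) AND A3 = max(0, a+b−1) on (1.00, 0.96) = 0.96
  → value = 0.9600
Under algebraic product:
  A3 OR A2 = a + b − a·b on (0.9600, 0.4200) = 0.9768
  (A3 OR A2) AND A3 = a·b on (0.9768, 0.9600) = 0.9377
  → value = 0.9377
|0.9600 − 0.9377| = 0.022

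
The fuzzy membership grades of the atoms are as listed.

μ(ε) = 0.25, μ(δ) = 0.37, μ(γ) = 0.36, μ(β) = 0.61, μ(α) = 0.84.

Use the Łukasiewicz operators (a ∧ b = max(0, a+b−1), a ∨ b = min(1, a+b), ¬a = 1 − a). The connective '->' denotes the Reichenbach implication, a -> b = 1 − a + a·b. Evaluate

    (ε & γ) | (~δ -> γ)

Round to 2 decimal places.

0.60

ε & γ = max(0, a+b−1) on (0.25, 0.36) = 0.00
~δ = 1 − 0.37 = 0.63
~δ -> γ  [Reichenbach: 1 − a + a·b] with a=0.63, b=0.36 → 0.60
(ε & γ) | (~δ -> γ) = min(1, a+b) on (0.00, 0.60) = 0.60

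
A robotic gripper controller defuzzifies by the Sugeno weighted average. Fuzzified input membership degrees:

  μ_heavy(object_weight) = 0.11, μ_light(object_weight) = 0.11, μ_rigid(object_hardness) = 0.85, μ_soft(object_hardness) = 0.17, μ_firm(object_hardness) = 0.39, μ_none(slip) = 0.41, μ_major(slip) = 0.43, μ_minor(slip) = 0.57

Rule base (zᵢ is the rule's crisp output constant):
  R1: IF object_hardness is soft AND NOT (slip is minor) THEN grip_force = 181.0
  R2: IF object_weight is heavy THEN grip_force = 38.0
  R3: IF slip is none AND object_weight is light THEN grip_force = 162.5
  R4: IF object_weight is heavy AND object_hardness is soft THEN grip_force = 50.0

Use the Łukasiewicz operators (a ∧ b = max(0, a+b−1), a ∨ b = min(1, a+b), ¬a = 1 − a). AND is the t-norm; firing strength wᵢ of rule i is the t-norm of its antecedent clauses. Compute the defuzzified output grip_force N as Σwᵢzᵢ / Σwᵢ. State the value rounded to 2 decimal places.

R1 (z=181.0): soft=0.17, ¬minor=1−0.57=0.43; AND[max(0, a+b−1)] → w = 0.00
R2 (z=38.0): heavy=0.11 → w = 0.11
R3 (z=162.5): none=0.41, light=0.11; AND[max(0, a+b−1)] → w = 0.00
R4 (z=50.0): heavy=0.11, soft=0.17; AND[max(0, a+b−1)] → w = 0.00
Weighted average = (0.00·181.0 + 0.11·38.0 + 0.00·162.5 + 0.00·50.0) / (0.00 + 0.11 + 0.00 + 0.00)
  = 4.1800 / 0.1100 = 38.00

38.00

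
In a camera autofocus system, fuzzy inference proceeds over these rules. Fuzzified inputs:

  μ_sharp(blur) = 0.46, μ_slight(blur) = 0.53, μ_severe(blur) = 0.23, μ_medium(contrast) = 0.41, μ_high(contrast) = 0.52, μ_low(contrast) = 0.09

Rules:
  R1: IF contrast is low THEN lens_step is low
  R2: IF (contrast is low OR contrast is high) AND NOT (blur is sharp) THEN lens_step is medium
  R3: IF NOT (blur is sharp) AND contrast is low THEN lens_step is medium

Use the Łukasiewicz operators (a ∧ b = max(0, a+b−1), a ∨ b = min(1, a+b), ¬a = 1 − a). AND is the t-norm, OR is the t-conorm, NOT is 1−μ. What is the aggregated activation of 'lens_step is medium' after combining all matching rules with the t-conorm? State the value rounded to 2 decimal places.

R1: low=0.09 → w = 0.09
R2: (low=0.09 OR high=0.52) = 0.61; AND[max(0, a+b−1)] with ¬sharp=1−0.46=0.54 → w = 0.15
R3: ¬sharp=1−0.46=0.54, low=0.09; AND[max(0, a+b−1)] → w = 0.00
Rules with consequent 'medium': {R2, R3} → strengths 0.15, 0.00
Aggregate via t-conorm [min(1, a+b)]: 0.15

0.15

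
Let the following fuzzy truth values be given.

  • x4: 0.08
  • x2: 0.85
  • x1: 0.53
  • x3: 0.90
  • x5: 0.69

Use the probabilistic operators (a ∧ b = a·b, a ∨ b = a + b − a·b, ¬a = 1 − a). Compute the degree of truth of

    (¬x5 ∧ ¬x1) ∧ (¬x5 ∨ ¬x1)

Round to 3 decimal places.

0.092

¬x5 = 1 − 0.6900 = 0.3100
¬x1 = 1 − 0.5300 = 0.4700
¬x5 ∧ ¬x1 = a·b on (0.3100, 0.4700) = 0.1457
¬x5 = 1 − 0.6900 = 0.3100
¬x1 = 1 − 0.5300 = 0.4700
¬x5 ∨ ¬x1 = a + b − a·b on (0.3100, 0.4700) = 0.6343
(¬x5 ∧ ¬x1) ∧ (¬x5 ∨ ¬x1) = a·b on (0.1457, 0.6343) = 0.0924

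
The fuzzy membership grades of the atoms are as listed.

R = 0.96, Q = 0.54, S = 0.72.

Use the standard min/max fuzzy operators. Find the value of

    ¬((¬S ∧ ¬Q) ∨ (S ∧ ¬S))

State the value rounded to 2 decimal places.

0.72

¬S = 1 − 0.72 = 0.28
¬Q = 1 − 0.54 = 0.46
¬S ∧ ¬Q = min(a, b) on (0.28, 0.46) = 0.28
¬S = 1 − 0.72 = 0.28
S ∧ ¬S = min(a, b) on (0.72, 0.28) = 0.28
(¬S ∧ ¬Q) ∨ (S ∧ ¬S) = max(a, b) on (0.28, 0.28) = 0.28
¬((¬S ∧ ¬Q) ∨ (S ∧ ¬S)) = 1 − 0.28 = 0.72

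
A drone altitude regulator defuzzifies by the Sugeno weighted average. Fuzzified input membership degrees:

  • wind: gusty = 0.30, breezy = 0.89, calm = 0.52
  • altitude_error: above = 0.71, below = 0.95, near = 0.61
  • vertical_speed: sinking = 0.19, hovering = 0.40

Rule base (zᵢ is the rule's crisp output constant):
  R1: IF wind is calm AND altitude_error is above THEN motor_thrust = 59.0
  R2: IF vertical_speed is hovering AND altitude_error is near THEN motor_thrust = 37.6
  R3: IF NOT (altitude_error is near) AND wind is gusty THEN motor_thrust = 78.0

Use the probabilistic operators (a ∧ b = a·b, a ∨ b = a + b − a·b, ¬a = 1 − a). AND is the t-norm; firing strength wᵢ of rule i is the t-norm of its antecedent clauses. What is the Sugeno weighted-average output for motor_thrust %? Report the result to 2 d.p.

54.89

R1 (z=59.0): calm=0.52, above=0.71; AND[a·b] → w = 0.3692
R2 (z=37.6): hovering=0.40, near=0.61; AND[a·b] → w = 0.2440
R3 (z=78.0): ¬near=1−0.61=0.39, gusty=0.30; AND[a·b] → w = 0.1170
Weighted average = (0.3692·59.0 + 0.2440·37.6 + 0.1170·78.0) / (0.3692 + 0.2440 + 0.1170)
  = 40.0832 / 0.7302 = 54.89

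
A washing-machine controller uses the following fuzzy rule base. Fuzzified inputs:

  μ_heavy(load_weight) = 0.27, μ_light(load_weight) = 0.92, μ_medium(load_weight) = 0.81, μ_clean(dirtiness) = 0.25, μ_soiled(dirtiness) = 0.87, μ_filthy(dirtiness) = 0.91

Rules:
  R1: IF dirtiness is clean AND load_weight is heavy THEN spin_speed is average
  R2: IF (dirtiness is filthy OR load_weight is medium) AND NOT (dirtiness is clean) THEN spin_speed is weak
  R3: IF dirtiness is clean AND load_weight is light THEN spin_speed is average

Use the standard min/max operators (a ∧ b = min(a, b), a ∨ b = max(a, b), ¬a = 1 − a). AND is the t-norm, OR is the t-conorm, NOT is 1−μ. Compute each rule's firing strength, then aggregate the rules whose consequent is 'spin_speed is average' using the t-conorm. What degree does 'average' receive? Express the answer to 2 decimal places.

0.25

R1: clean=0.25, heavy=0.27; AND[min(a, b)] → w = 0.25
R2: (filthy=0.91 OR medium=0.81) = 0.91; AND[min(a, b)] with ¬clean=1−0.25=0.75 → w = 0.75
R3: clean=0.25, light=0.92; AND[min(a, b)] → w = 0.25
Rules with consequent 'average': {R1, R3} → strengths 0.25, 0.25
Aggregate via t-conorm [max(a, b)]: 0.25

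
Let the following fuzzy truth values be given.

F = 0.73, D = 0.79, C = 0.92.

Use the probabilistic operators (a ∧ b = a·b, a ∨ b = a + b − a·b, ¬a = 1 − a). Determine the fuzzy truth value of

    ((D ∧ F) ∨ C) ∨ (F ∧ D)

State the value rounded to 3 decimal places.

0.986

D ∧ F = a·b on (0.7900, 0.7300) = 0.5767
(D ∧ F) ∨ C = a + b − a·b on (0.5767, 0.9200) = 0.9661
F ∧ D = a·b on (0.7300, 0.7900) = 0.5767
((D ∧ F) ∨ C) ∨ (F ∧ D) = a + b − a·b on (0.9661, 0.5767) = 0.9857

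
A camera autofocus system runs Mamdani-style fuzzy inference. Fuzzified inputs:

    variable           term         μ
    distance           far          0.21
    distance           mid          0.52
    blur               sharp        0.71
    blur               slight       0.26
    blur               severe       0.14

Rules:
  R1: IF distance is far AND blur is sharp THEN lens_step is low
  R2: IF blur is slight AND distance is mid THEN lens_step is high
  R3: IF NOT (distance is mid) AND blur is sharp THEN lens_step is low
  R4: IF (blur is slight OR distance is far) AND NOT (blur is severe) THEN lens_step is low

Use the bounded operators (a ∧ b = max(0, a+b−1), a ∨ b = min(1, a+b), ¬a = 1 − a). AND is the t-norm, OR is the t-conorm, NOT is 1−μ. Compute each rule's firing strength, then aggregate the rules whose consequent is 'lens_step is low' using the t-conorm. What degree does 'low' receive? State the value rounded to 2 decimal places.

0.52

R1: far=0.21, sharp=0.71; AND[max(0, a+b−1)] → w = 0.00
R2: slight=0.26, mid=0.52; AND[max(0, a+b−1)] → w = 0.00
R3: ¬mid=1−0.52=0.48, sharp=0.71; AND[max(0, a+b−1)] → w = 0.19
R4: (slight=0.26 OR far=0.21) = 0.47; AND[max(0, a+b−1)] with ¬severe=1−0.14=0.86 → w = 0.33
Rules with consequent 'low': {R1, R3, R4} → strengths 0.00, 0.19, 0.33
Aggregate via t-conorm [min(1, a+b)]: 0.52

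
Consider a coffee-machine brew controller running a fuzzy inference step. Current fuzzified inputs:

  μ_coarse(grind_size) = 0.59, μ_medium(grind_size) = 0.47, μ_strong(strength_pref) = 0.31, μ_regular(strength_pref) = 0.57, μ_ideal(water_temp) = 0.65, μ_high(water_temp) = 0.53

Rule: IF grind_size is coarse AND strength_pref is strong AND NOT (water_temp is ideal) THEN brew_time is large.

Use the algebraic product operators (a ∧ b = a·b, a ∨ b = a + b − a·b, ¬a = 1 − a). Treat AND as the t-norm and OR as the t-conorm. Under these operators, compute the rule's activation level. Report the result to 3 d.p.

0.064

firing strength: coarse=0.59, strong=0.31, ¬ideal=1−0.65=0.35; AND[a·b] → w = 0.0640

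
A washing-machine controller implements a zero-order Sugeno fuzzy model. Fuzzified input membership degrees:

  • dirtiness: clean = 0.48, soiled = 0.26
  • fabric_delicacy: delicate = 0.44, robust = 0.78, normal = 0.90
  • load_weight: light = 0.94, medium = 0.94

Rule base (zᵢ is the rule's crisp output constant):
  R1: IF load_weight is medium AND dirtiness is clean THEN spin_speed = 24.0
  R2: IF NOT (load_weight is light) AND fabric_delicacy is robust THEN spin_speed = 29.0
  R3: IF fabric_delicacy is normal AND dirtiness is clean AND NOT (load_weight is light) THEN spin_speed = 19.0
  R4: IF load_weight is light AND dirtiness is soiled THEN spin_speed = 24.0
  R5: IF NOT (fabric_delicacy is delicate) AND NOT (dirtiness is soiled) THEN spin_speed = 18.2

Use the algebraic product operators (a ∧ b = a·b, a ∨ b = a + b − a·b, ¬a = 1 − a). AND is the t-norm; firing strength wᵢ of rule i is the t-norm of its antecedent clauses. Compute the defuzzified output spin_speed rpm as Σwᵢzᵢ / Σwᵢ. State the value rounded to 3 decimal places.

22.056

R1 (z=24.0): medium=0.94, clean=0.48; AND[a·b] → w = 0.4512
R2 (z=29.0): ¬light=1−0.94=0.06, robust=0.78; AND[a·b] → w = 0.0468
R3 (z=19.0): normal=0.90, clean=0.48, ¬light=1−0.94=0.06; AND[a·b] → w = 0.0259
R4 (z=24.0): light=0.94, soiled=0.26; AND[a·b] → w = 0.2444
R5 (z=18.2): ¬delicate=1−0.44=0.56, ¬soiled=1−0.26=0.74; AND[a·b] → w = 0.4144
Weighted average = (0.4512·24.0 + 0.0468·29.0 + 0.0259·19.0 + 0.2444·24.0 + 0.4144·18.2) / (0.4512 + 0.0468 + 0.0259 + 0.2444 + 0.4144)
  = 26.0862 / 1.1827 = 22.056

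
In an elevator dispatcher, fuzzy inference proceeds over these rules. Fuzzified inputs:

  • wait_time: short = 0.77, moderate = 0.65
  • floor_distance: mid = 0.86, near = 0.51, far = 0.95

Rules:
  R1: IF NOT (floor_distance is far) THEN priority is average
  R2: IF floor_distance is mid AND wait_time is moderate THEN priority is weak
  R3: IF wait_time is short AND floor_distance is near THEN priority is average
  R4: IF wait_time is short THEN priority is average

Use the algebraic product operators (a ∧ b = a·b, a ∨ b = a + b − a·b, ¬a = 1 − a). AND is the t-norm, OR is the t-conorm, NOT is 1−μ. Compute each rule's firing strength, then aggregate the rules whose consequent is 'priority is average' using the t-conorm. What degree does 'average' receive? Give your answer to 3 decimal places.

0.867

R1: ¬far=1−0.95=0.05 → w = 0.0500
R2: mid=0.86, moderate=0.65; AND[a·b] → w = 0.5590
R3: short=0.77, near=0.51; AND[a·b] → w = 0.3927
R4: short=0.77 → w = 0.7700
Rules with consequent 'average': {R1, R3, R4} → strengths 0.0500, 0.3927, 0.7700
Aggregate via t-conorm [a + b − a·b]: 0.8673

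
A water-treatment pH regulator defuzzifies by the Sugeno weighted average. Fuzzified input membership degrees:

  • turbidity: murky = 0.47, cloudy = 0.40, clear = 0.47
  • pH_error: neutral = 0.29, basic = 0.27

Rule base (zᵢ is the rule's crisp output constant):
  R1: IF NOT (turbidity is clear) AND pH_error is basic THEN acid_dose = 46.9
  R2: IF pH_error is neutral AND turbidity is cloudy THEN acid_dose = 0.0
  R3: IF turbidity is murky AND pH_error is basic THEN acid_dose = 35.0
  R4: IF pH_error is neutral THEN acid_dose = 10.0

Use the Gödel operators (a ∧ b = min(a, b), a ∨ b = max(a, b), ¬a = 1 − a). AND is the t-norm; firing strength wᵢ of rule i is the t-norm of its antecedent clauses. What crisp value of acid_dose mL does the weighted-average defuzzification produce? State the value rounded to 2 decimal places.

R1 (z=46.9): ¬clear=1−0.47=0.53, basic=0.27; AND[min(a, b)] → w = 0.27
R2 (z=0.0): neutral=0.29, cloudy=0.40; AND[min(a, b)] → w = 0.29
R3 (z=35.0): murky=0.47, basic=0.27; AND[min(a, b)] → w = 0.27
R4 (z=10.0): neutral=0.29 → w = 0.29
Weighted average = (0.27·46.9 + 0.29·0.0 + 0.27·35.0 + 0.29·10.0) / (0.27 + 0.29 + 0.27 + 0.29)
  = 25.0130 / 1.1200 = 22.33

22.33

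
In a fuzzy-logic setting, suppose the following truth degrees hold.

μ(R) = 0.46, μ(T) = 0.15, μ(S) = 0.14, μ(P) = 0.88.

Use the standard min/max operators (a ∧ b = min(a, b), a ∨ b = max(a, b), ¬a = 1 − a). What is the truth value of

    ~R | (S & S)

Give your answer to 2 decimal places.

~R = 1 − 0.46 = 0.54
S & S = min(a, b) on (0.14, 0.14) = 0.14
~R | (S & S) = max(a, b) on (0.54, 0.14) = 0.54

0.54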